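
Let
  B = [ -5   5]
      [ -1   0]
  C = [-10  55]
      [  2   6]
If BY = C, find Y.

Y = [[-2, -6], [-4, 5]]

Since B multiplies Y on the left, Y = B⁻¹C.
det B = 5; the adjugate gives B⁻¹ = [[0, -1], [1/5, -1]].
Y = B⁻¹C = [[0, -1], [1/5, -1]] · [[-10, 55], [2, 6]] = [[-2, -6], [-4, 5]].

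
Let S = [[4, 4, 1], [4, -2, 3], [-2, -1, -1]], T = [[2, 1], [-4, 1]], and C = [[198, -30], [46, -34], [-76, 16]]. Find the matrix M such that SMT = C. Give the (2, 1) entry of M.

5

Isolating M: multiply by S⁻¹ from the left and T⁻¹ from the right, so M = S⁻¹CT⁻¹.
det S = 4, so S⁻¹ = [[5/4, 3/4, 7/2], [-1/2, -1/2, -2], [-2, -1, -6]].
det T = 6; the adjugate gives T⁻¹ = [[1/6, -1/6], [2/3, 1/3]].
S⁻¹C = [[16, -7], [30, 0], [14, -2]].
M = (S⁻¹C)T⁻¹ = [[-2, -5], [5, -5], [1, -3]].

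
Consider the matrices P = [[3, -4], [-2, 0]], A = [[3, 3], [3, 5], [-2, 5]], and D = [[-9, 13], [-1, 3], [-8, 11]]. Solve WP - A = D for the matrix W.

W = [[-4, -3], [-2, -4], [-4, -1]]

WP = D + A = [[-6, 16], [2, 8], [-10, 16]].
P is on the right of W, so right-multiply by P⁻¹: W = (D + A)P⁻¹.
det P = -8, so P⁻¹ = [[0, -1/2], [-1/4, -3/8]].
W = (D + A)P⁻¹ = [[-4, -3], [-2, -4], [-4, -1]].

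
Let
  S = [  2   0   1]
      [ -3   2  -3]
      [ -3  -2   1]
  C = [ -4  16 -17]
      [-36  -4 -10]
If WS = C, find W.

Right-multiplying both sides by S⁻¹ gives W = CS⁻¹.
S has determinant 4; S⁻¹ = [[-1, -1/2, -1/2], [3, 5/4, 3/4], [3, 1, 1]].
W = CS⁻¹ = [[-4, 16, -17], [-36, -4, -10]] · [[-1, -1/2, -1/2], [3, 5/4, 3/4], [3, 1, 1]] = [[1, 5, -3], [-6, 3, 5]].

W = [[1, 5, -3], [-6, 3, 5]]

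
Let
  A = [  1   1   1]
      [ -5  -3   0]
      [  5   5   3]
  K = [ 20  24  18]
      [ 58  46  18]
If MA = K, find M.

Since A sits to the right of M, M = KA⁻¹.
A has determinant -4; A⁻¹ = [[9/4, -1/2, -3/4], [-15/4, 1/2, 5/4], [5/2, 0, -1/2]].
M = KA⁻¹ = [[20, 24, 18], [58, 46, 18]] · [[9/4, -1/2, -3/4], [-15/4, 1/2, 5/4], [5/2, 0, -1/2]] = [[0, 2, 6], [3, -6, 5]].

M = [[0, 2, 6], [3, -6, 5]]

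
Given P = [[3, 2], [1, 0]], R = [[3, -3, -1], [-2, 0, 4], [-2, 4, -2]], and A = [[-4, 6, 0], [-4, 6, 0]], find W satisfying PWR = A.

Left-multiply by P⁻¹ and right-multiply by R⁻¹: W = P⁻¹AR⁻¹.
det P = -2, so P⁻¹ = [[0, 1], [1/2, -3/2]].
R has determinant -4; R⁻¹ = [[4, 5/2, 3], [3, 2, 5/2], [2, 3/2, 3/2]].
P⁻¹A = [[-4, 6, 0], [4, -6, 0]].
W = (P⁻¹A)R⁻¹ = [[2, 2, 3], [-2, -2, -3]].

W = [[2, 2, 3], [-2, -2, -3]]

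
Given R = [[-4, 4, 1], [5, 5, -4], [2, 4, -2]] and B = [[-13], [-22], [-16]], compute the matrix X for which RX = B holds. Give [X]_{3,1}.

3

R is on the left of X, so left-multiply by R⁻¹: X = R⁻¹B.
R has determinant -6; R⁻¹ = [[-1, -2, 7/2], [-1/3, -1, 11/6], [-5/3, -4, 20/3]].
X = R⁻¹B = [[-1, -2, 7/2], [-1/3, -1, 11/6], [-5/3, -4, 20/3]] · [[-13], [-22], [-16]] = [[1], [-3], [3]].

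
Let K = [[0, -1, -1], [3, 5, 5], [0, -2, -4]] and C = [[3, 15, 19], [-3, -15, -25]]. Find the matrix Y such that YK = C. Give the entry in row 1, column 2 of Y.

K is on the right of Y, so right-multiply by K⁻¹: Y = CK⁻¹.
det K = -6, so K⁻¹ = [[5/3, 1/3, 0], [-2, 0, 1/2], [1, 0, -1/2]].
Y = CK⁻¹ = [[3, 15, 19], [-3, -15, -25]] · [[5/3, 1/3, 0], [-2, 0, 1/2], [1, 0, -1/2]] = [[-6, 1, -2], [0, -1, 5]].

1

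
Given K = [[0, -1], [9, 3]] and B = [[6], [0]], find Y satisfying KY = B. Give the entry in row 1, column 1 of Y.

K is on the left of Y, so left-multiply by K⁻¹: Y = K⁻¹B.
det K = 9; the adjugate gives K⁻¹ = [[1/3, 1/9], [-1, 0]].
Y = K⁻¹B = [[1/3, 1/9], [-1, 0]] · [[6], [0]] = [[2], [-6]].

2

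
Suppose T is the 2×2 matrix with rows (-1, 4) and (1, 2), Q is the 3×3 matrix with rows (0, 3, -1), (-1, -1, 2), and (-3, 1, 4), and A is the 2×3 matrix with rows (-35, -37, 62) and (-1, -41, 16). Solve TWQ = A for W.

W = T⁻¹AQ⁻¹ (apply T⁻¹ on the left and Q⁻¹ on the right).
det T = -6, so T⁻¹ = [[-1/3, 2/3], [1/6, 1/6]].
det Q = -2, so Q⁻¹ = [[3, 13/2, -5/2], [1, 3/2, -1/2], [2, 9/2, -3/2]].
T⁻¹A = [[11, -15, -10], [-6, -13, 13]].
W = (T⁻¹A)Q⁻¹ = [[-2, 4, -5], [-5, 0, 2]].

W = [[-2, 4, -5], [-5, 0, 2]]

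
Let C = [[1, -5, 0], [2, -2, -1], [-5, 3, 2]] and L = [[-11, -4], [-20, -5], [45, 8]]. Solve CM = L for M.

Left-multiplying both sides by C⁻¹ gives M = C⁻¹L.
C has determinant -6; C⁻¹ = [[1/6, -5/3, -5/6], [-1/6, -1/3, -1/6], [2/3, -11/3, -4/3]].
M = C⁻¹L = [[1/6, -5/3, -5/6], [-1/6, -1/3, -1/6], [2/3, -11/3, -4/3]] · [[-11, -4], [-20, -5], [45, 8]] = [[-6, 1], [1, 1], [6, 5]].

M = [[-6, 1], [1, 1], [6, 5]]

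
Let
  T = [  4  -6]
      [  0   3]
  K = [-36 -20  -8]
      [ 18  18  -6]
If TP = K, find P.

Since T multiplies P on the left, P = T⁻¹K.
T has determinant 12; T⁻¹ = [[1/4, 1/2], [0, 1/3]].
P = T⁻¹K = [[1/4, 1/2], [0, 1/3]] · [[-36, -20, -8], [18, 18, -6]] = [[0, 4, -5], [6, 6, -2]].

P = [[0, 4, -5], [6, 6, -2]]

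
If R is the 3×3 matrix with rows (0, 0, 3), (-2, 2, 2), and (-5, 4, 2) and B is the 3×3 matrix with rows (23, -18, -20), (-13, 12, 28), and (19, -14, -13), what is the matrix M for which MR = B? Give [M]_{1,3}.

Since R sits to the right of M, M = BR⁻¹.
det R = 6; the adjugate gives R⁻¹ = [[-2/3, 2, -1], [-1, 5/2, -1], [1/3, 0, 0]].
M = BR⁻¹ = [[23, -18, -20], [-13, 12, 28], [19, -14, -13]] · [[-2/3, 2, -1], [-1, 5/2, -1], [1/3, 0, 0]] = [[-4, 1, -5], [6, 4, 1], [-3, 3, -5]].

-5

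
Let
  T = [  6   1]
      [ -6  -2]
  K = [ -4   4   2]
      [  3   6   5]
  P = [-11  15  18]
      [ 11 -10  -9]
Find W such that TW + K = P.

TW = P − K = [[-7, 11, 16], [8, -16, -14]].
T is on the left of W, so left-multiply by T⁻¹: W = T⁻¹(P − K).
T has determinant -6; T⁻¹ = [[1/3, 1/6], [-1, -1]].
W = T⁻¹(P − K) = [[-1, 1, 3], [-1, 5, -2]].

W = [[-1, 1, 3], [-1, 5, -2]]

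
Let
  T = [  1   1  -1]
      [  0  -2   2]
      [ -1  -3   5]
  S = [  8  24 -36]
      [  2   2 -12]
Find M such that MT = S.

M = [[2, -2, -6], [-3, 5, -5]]

T is on the right of M, so right-multiply by T⁻¹: M = ST⁻¹.
det T = -4, so T⁻¹ = [[1, 1/2, 0], [1/2, -1, 1/2], [1/2, -1/2, 1/2]].
M = ST⁻¹ = [[8, 24, -36], [2, 2, -12]] · [[1, 1/2, 0], [1/2, -1, 1/2], [1/2, -1/2, 1/2]] = [[2, -2, -6], [-3, 5, -5]].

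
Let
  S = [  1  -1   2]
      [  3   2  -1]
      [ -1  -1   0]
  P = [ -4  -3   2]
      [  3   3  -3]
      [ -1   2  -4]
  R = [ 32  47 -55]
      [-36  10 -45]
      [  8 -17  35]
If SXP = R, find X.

X = [[2, 2, 2], [2, 3, 5], [-3, 3, 5]]

Left-multiply by S⁻¹ and right-multiply by P⁻¹: X = S⁻¹RP⁻¹.
S has determinant -4; S⁻¹ = [[1/4, 1/2, 3/4], [-1/4, -1/2, -7/4], [1/4, -1/2, -5/4]].
det P = -3; the adjugate gives P⁻¹ = [[2, 8/3, -1], [-5, -6, 2], [-3, -11/3, 1]].
S⁻¹R = [[-4, 4, -10], [-4, 13, -25], [16, 28, -35]].
X = (S⁻¹R)P⁻¹ = [[2, 2, 2], [2, 3, 5], [-3, 3, 5]].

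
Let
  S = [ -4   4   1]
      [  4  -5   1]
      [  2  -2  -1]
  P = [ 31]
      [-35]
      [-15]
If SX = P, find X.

X = [[-6], [2], [-1]]

Left-multiplying both sides by S⁻¹ gives X = S⁻¹P.
det S = -2; the adjugate gives S⁻¹ = [[-7/2, -1, -9/2], [-3, -1, -4], [-1, 0, -2]].
X = S⁻¹P = [[-7/2, -1, -9/2], [-3, -1, -4], [-1, 0, -2]] · [[31], [-35], [-15]] = [[-6], [2], [-1]].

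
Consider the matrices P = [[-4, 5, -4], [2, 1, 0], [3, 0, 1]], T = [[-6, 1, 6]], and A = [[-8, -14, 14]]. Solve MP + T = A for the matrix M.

M = [[-2, -5, 0]]

MP = A − T = [[-2, -15, 8]].
Since P sits to the right of M, M = (A − T)P⁻¹.
P has determinant -2; P⁻¹ = [[-1/2, 5/2, -2], [1, -4, 4], [3/2, -15/2, 7]].
M = (A − T)P⁻¹ = [[-2, -5, 0]].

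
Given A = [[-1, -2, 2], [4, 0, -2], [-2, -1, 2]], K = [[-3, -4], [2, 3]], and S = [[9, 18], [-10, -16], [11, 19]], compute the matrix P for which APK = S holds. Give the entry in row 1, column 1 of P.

-1

Isolating P: multiply by A⁻¹ from the left and K⁻¹ from the right, so P = A⁻¹SK⁻¹.
A has determinant 2; A⁻¹ = [[-1, 1, 2], [-2, 1, 3], [-2, 3/2, 4]].
K has determinant -1; K⁻¹ = [[-3, -4], [2, 3]].
A⁻¹S = [[3, 4], [5, 5], [11, 16]].
P = (A⁻¹S)K⁻¹ = [[-1, 0], [-5, -5], [-1, 4]].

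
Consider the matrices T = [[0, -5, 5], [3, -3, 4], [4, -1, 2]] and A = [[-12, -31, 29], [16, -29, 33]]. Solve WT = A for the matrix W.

Since T sits to the right of W, W = AT⁻¹.
det T = -5, so T⁻¹ = [[2/5, -1, 1], [-2, 4, -3], [-9/5, 4, -3]].
W = AT⁻¹ = [[-12, -31, 29], [16, -29, 33]] · [[2/5, -1, 1], [-2, 4, -3], [-9/5, 4, -3]] = [[5, 4, -6], [5, 0, 4]].

W = [[5, 4, -6], [5, 0, 4]]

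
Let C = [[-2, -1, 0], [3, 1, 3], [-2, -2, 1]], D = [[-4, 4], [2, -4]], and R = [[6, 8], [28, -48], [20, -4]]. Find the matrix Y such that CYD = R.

Y = [[2, 3], [1, 1], [-3, 0]]

Left-multiply by C⁻¹ and right-multiply by D⁻¹: Y = C⁻¹RD⁻¹.
C has determinant -5; C⁻¹ = [[-7/5, -1/5, 3/5], [9/5, 2/5, -6/5], [4/5, 2/5, -1/5]].
D has determinant 8; D⁻¹ = [[-1/2, -1/2], [-1/4, -1/2]].
C⁻¹R = [[-2, -4], [-2, 0], [12, -12]].
Y = (C⁻¹R)D⁻¹ = [[2, 3], [1, 1], [-3, 0]].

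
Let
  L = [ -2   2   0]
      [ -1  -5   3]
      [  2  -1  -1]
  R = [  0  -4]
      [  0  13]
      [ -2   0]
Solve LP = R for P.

Since L multiplies P on the left, P = L⁻¹R.
det L = -6; the adjugate gives L⁻¹ = [[-4/3, -1/3, -1], [-5/6, -1/3, -1], [-11/6, -1/3, -2]].
P = L⁻¹R = [[-4/3, -1/3, -1], [-5/6, -1/3, -1], [-11/6, -1/3, -2]] · [[0, -4], [0, 13], [-2, 0]] = [[2, 1], [2, -1], [4, 3]].

P = [[2, 1], [2, -1], [4, 3]]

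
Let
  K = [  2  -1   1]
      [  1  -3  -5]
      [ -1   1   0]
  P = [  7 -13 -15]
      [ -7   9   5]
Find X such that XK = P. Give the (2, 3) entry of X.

6

K is on the right of X, so right-multiply by K⁻¹: X = PK⁻¹.
K has determinant 3; K⁻¹ = [[5/3, 1/3, 8/3], [5/3, 1/3, 11/3], [-2/3, -1/3, -5/3]].
X = PK⁻¹ = [[7, -13, -15], [-7, 9, 5]] · [[5/3, 1/3, 8/3], [5/3, 1/3, 11/3], [-2/3, -1/3, -5/3]] = [[0, 3, -4], [0, -1, 6]].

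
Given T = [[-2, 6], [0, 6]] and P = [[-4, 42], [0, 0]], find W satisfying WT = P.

W = [[2, 5], [0, 0]]

Since T sits to the right of W, W = PT⁻¹.
det T = -12, so T⁻¹ = [[-1/2, 1/2], [0, 1/6]].
W = PT⁻¹ = [[-4, 42], [0, 0]] · [[-1/2, 1/2], [0, 1/6]] = [[2, 5], [0, 0]].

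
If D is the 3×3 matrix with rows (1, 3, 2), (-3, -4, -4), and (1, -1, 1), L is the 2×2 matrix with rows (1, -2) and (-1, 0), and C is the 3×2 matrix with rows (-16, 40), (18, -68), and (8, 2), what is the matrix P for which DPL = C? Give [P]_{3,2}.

-3

P = D⁻¹CL⁻¹ (apply D⁻¹ on the left and L⁻¹ on the right).
det D = 3; the adjugate gives D⁻¹ = [[-8/3, -5/3, -4/3], [-1/3, -1/3, -2/3], [7/3, 4/3, 5/3]].
det L = -2; the adjugate gives L⁻¹ = [[0, -1], [-1/2, -1/2]].
D⁻¹C = [[2, 4], [-6, 8], [0, 6]].
P = (D⁻¹C)L⁻¹ = [[-2, -4], [-4, 2], [-3, -3]].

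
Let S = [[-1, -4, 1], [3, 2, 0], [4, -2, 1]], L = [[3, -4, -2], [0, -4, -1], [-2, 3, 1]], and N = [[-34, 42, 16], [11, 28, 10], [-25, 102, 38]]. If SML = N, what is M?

M = [[-3, -4, -4], [1, 0, -2], [-1, -2, 2]]

Left-multiply by S⁻¹ and right-multiply by L⁻¹: M = S⁻¹NL⁻¹.
det S = -4, so S⁻¹ = [[-1/2, -1/2, 1/2], [3/4, 5/4, -3/4], [7/2, 9/2, -5/2]].
L has determinant 5; L⁻¹ = [[-1/5, -2/5, -4/5], [2/5, -1/5, 3/5], [-8/5, -1/5, -12/5]].
S⁻¹N = [[-1, 16, 6], [7, -10, -4], [-7, 18, 6]].
M = (S⁻¹N)L⁻¹ = [[-3, -4, -4], [1, 0, -2], [-1, -2, 2]].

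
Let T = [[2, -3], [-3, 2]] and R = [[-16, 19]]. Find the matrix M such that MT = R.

Since T sits to the right of M, M = RT⁻¹.
det T = -5; the adjugate gives T⁻¹ = [[-2/5, -3/5], [-3/5, -2/5]].
M = RT⁻¹ = [[-16, 19]] · [[-2/5, -3/5], [-3/5, -2/5]] = [[-5, 2]].

M = [[-5, 2]]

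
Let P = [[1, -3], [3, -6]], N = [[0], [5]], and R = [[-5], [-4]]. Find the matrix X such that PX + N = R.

X = [[1], [2]]

PX = R − N = [[-5], [-9]].
Left-multiplying both sides by P⁻¹ gives X = P⁻¹(R − N).
det P = 3, so P⁻¹ = [[-2, 1], [-1, 1/3]].
X = P⁻¹(R − N) = [[1], [2]].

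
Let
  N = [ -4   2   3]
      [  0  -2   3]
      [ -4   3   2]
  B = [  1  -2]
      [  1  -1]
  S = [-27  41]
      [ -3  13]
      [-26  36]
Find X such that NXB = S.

Isolating X: multiply by N⁻¹ from the left and B⁻¹ from the right, so X = N⁻¹SB⁻¹.
N has determinant 4; N⁻¹ = [[-13/4, 5/4, 3], [-3, 1, 3], [-2, 1, 2]].
det B = 1, so B⁻¹ = [[-1, 2], [-1, 1]].
N⁻¹S = [[6, -9], [0, -2], [-1, 3]].
X = (N⁻¹S)B⁻¹ = [[3, 3], [2, -2], [-2, 1]].

X = [[3, 3], [2, -2], [-2, 1]]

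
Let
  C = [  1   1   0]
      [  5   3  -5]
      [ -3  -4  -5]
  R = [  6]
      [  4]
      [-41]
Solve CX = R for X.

X = [[3], [3], [4]]

Left-multiplying both sides by C⁻¹ gives X = C⁻¹R.
C has determinant 5; C⁻¹ = [[-7, 1, -1], [8, -1, 1], [-11/5, 1/5, -2/5]].
X = C⁻¹R = [[-7, 1, -1], [8, -1, 1], [-11/5, 1/5, -2/5]] · [[6], [4], [-41]] = [[3], [3], [4]].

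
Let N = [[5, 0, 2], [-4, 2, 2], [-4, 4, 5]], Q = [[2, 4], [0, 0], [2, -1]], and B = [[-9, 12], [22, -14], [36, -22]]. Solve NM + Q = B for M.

NM = B − Q = [[-11, 8], [22, -14], [34, -21]].
Left-multiplying both sides by N⁻¹ gives M = N⁻¹(B − Q).
det N = -6, so N⁻¹ = [[-1/3, -4/3, 2/3], [-2, -11/2, 3], [4/3, 10/3, -5/3]].
M = N⁻¹(B − Q) = [[-3, 2], [3, -2], [2, -1]].

M = [[-3, 2], [3, -2], [2, -1]]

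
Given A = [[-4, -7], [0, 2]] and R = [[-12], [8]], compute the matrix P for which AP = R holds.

P = [[-4], [4]]

Since A multiplies P on the left, P = A⁻¹R.
A has determinant -8; A⁻¹ = [[-1/4, -7/8], [0, 1/2]].
P = A⁻¹R = [[-1/4, -7/8], [0, 1/2]] · [[-12], [8]] = [[-4], [4]].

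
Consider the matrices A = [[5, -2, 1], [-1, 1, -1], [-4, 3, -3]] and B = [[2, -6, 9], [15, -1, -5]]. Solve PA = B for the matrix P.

A is on the right of P, so right-multiply by A⁻¹: P = BA⁻¹.
det A = -1; the adjugate gives A⁻¹ = [[0, 3, -1], [-1, 11, -4], [-1, 7, -3]].
P = BA⁻¹ = [[2, -6, 9], [15, -1, -5]] · [[0, 3, -1], [-1, 11, -4], [-1, 7, -3]] = [[-3, 3, -5], [6, -1, 4]].

P = [[-3, 3, -5], [6, -1, 4]]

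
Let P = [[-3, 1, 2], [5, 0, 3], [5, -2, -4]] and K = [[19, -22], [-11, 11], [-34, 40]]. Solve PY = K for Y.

Y = [[-4, 4], [1, -4], [3, -3]]

P is on the left of Y, so left-multiply by P⁻¹: Y = P⁻¹K.
det P = -3, so P⁻¹ = [[-2, 0, -1], [-35/3, -2/3, -19/3], [10/3, 1/3, 5/3]].
Y = P⁻¹K = [[-2, 0, -1], [-35/3, -2/3, -19/3], [10/3, 1/3, 5/3]] · [[19, -22], [-11, 11], [-34, 40]] = [[-4, 4], [1, -4], [3, -3]].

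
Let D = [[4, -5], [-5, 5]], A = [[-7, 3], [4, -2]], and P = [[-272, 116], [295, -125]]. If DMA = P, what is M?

M = [[5, 3], [-4, 2]]

Isolating M: multiply by D⁻¹ from the left and A⁻¹ from the right, so M = D⁻¹PA⁻¹.
D has determinant -5; D⁻¹ = [[-1, -1], [-1, -4/5]].
A has determinant 2; A⁻¹ = [[-1, -3/2], [-2, -7/2]].
D⁻¹P = [[-23, 9], [36, -16]].
M = (D⁻¹P)A⁻¹ = [[5, 3], [-4, 2]].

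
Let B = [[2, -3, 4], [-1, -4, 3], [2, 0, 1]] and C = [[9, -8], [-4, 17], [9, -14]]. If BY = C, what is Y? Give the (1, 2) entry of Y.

-5

Since B multiplies Y on the left, Y = B⁻¹C.
det B = 3, so B⁻¹ = [[-4/3, 1, 7/3], [7/3, -2, -10/3], [8/3, -2, -11/3]].
Y = B⁻¹C = [[-4/3, 1, 7/3], [7/3, -2, -10/3], [8/3, -2, -11/3]] · [[9, -8], [-4, 17], [9, -14]] = [[5, -5], [-1, -6], [-1, -4]].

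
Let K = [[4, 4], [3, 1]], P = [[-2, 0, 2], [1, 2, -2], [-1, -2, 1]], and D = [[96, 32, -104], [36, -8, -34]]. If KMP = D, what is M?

M = [[-5, -2, 2], [-5, 4, -4]]

Isolating M: multiply by K⁻¹ from the left and P⁻¹ from the right, so M = K⁻¹DP⁻¹.
det K = -8; the adjugate gives K⁻¹ = [[-1/8, 1/2], [3/8, -1/2]].
det P = 4, so P⁻¹ = [[-1/2, -1, -1], [1/4, 0, -1/2], [0, -1, -1]].
K⁻¹D = [[6, -8, -4], [18, 16, -22]].
M = (K⁻¹D)P⁻¹ = [[-5, -2, 2], [-5, 4, -4]].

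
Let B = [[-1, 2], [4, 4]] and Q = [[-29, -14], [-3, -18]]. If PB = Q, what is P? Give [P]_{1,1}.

Since B sits to the right of P, P = QB⁻¹.
det B = -12, so B⁻¹ = [[-1/3, 1/6], [1/3, 1/12]].
P = QB⁻¹ = [[-29, -14], [-3, -18]] · [[-1/3, 1/6], [1/3, 1/12]] = [[5, -6], [-5, -2]].

5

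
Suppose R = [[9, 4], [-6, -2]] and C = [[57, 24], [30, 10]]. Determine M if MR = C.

Right-multiplying both sides by R⁻¹ gives M = CR⁻¹.
R has determinant 6; R⁻¹ = [[-1/3, -2/3], [1, 3/2]].
M = CR⁻¹ = [[57, 24], [30, 10]] · [[-1/3, -2/3], [1, 3/2]] = [[5, -2], [0, -5]].

M = [[5, -2], [0, -5]]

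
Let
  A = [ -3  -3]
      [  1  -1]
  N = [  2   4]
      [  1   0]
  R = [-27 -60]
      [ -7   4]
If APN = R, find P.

Left-multiply by A⁻¹ and right-multiply by N⁻¹: P = A⁻¹RN⁻¹.
det A = 6; the adjugate gives A⁻¹ = [[-1/6, 1/2], [-1/6, -1/2]].
det N = -4, so N⁻¹ = [[0, 1], [1/4, -1/2]].
A⁻¹R = [[1, 12], [8, 8]].
P = (A⁻¹R)N⁻¹ = [[3, -5], [2, 4]].

P = [[3, -5], [2, 4]]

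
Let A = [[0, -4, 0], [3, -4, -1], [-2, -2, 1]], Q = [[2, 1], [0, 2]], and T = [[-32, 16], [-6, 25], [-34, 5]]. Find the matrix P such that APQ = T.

P = [[4, 1], [4, -4], [-1, 5]]

Isolating P: multiply by A⁻¹ from the left and Q⁻¹ from the right, so P = A⁻¹TQ⁻¹.
det A = 4; the adjugate gives A⁻¹ = [[-3/2, 1, 1], [-1/4, 0, 0], [-7/2, 2, 3]].
det Q = 4; the adjugate gives Q⁻¹ = [[1/2, -1/4], [0, 1/2]].
A⁻¹T = [[8, 6], [8, -4], [-2, 9]].
P = (A⁻¹T)Q⁻¹ = [[4, 1], [4, -4], [-1, 5]].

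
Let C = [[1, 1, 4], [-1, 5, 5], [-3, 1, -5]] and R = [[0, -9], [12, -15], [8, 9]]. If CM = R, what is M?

C is on the left of M, so left-multiply by C⁻¹: M = C⁻¹R.
C has determinant 6; C⁻¹ = [[-5, 3/2, -5/2], [-10/3, 7/6, -3/2], [7/3, -2/3, 1]].
M = C⁻¹R = [[-5, 3/2, -5/2], [-10/3, 7/6, -3/2], [7/3, -2/3, 1]] · [[0, -9], [12, -15], [8, 9]] = [[-2, 0], [2, -1], [0, -2]].

M = [[-2, 0], [2, -1], [0, -2]]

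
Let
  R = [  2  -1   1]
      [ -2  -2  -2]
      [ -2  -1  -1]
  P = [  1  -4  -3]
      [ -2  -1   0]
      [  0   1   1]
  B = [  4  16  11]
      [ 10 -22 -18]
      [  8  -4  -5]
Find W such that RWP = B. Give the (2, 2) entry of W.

3

Left-multiply by R⁻¹ and right-multiply by P⁻¹: W = R⁻¹BP⁻¹.
det R = -4, so R⁻¹ = [[0, 1/2, -1], [-1/2, 0, -1/2], [1/2, -1, 3/2]].
det P = -3; the adjugate gives P⁻¹ = [[1/3, -1/3, 1], [-2/3, -1/3, -2], [2/3, 1/3, 3]].
R⁻¹B = [[-3, -7, -4], [-6, -6, -3], [4, 24, 16]].
W = (R⁻¹B)P⁻¹ = [[1, 2, -1], [0, 3, -3], [-4, -4, 4]].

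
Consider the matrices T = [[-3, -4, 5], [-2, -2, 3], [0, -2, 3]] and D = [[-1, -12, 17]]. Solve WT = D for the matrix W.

W = [[1, -1, 5]]

Right-multiplying both sides by T⁻¹ gives W = DT⁻¹.
det T = -4, so T⁻¹ = [[0, -1/2, 1/2], [-3/2, 9/4, 1/4], [-1, 3/2, 1/2]].
W = DT⁻¹ = [[-1, -12, 17]] · [[0, -1/2, 1/2], [-3/2, 9/4, 1/4], [-1, 3/2, 1/2]] = [[1, -1, 5]].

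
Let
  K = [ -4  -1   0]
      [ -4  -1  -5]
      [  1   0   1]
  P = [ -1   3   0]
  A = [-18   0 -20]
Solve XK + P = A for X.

X = [[0, 3, -5]]

XK = A − P = [[-17, -3, -20]].
Right-multiplying both sides by K⁻¹ gives X = (A − P)K⁻¹.
K has determinant 5; K⁻¹ = [[-1/5, 1/5, 1], [-1/5, -4/5, -4], [1/5, -1/5, 0]].
X = (A − P)K⁻¹ = [[0, 3, -5]].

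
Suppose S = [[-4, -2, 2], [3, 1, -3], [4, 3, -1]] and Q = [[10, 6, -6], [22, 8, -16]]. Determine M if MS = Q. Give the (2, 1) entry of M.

S is on the right of M, so right-multiply by S⁻¹: M = QS⁻¹.
det S = -4, so S⁻¹ = [[-2, -1, -1], [9/4, 1, 3/2], [-5/4, -1, -1/2]].
M = QS⁻¹ = [[10, 6, -6], [22, 8, -16]] · [[-2, -1, -1], [9/4, 1, 3/2], [-5/4, -1, -1/2]] = [[1, 2, 2], [-6, 2, -2]].

-6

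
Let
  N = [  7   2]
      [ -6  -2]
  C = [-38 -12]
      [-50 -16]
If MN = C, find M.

N is on the right of M, so right-multiply by N⁻¹: M = CN⁻¹.
N has determinant -2; N⁻¹ = [[1, 1], [-3, -7/2]].
M = CN⁻¹ = [[-38, -12], [-50, -16]] · [[1, 1], [-3, -7/2]] = [[-2, 4], [-2, 6]].

M = [[-2, 4], [-2, 6]]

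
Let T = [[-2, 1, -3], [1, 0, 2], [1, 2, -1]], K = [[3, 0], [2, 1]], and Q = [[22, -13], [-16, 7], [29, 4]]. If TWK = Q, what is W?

W = T⁻¹QK⁻¹ (apply T⁻¹ on the left and K⁻¹ on the right).
det T = 5; the adjugate gives T⁻¹ = [[-4/5, -1, 2/5], [3/5, 1, 1/5], [2/5, 1, -1/5]].
det K = 3; the adjugate gives K⁻¹ = [[1/3, 0], [-2/3, 1]].
T⁻¹Q = [[10, 5], [3, 0], [-13, 1]].
W = (T⁻¹Q)K⁻¹ = [[0, 5], [1, 0], [-5, 1]].

W = [[0, 5], [1, 0], [-5, 1]]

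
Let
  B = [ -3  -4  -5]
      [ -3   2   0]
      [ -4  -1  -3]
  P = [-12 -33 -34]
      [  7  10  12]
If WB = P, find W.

Right-multiplying both sides by B⁻¹ gives W = PB⁻¹.
B has determinant -1; B⁻¹ = [[6, 7, -10], [9, 11, -15], [-11, -13, 18]].
W = PB⁻¹ = [[-12, -33, -34], [7, 10, 12]] · [[6, 7, -10], [9, 11, -15], [-11, -13, 18]] = [[5, -5, 3], [0, 3, -4]].

W = [[5, -5, 3], [0, 3, -4]]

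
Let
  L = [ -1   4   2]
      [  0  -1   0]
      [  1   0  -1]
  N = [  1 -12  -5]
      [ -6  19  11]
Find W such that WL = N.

L is on the right of W, so right-multiply by L⁻¹: W = NL⁻¹.
L has determinant 1; L⁻¹ = [[1, 4, 2], [0, -1, 0], [1, 4, 1]].
W = NL⁻¹ = [[1, -12, -5], [-6, 19, 11]] · [[1, 4, 2], [0, -1, 0], [1, 4, 1]] = [[-4, -4, -3], [5, 1, -1]].

W = [[-4, -4, -3], [5, 1, -1]]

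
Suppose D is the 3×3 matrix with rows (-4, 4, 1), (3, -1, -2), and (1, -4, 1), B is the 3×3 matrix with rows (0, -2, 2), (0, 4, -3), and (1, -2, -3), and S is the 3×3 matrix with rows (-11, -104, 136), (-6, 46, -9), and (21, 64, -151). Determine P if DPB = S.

P = D⁻¹SB⁻¹ (apply D⁻¹ on the left and B⁻¹ on the right).
det D = 5; the adjugate gives D⁻¹ = [[-9/5, -8/5, -7/5], [-1, -1, -1], [-11/5, -12/5, -8/5]].
B has determinant -2; B⁻¹ = [[9, 5, 1], [3/2, 1, 0], [2, 1, 0]].
D⁻¹S = [[0, 24, -19], [-4, -6, 24], [5, 16, -36]].
P = (D⁻¹S)B⁻¹ = [[-2, 5, 0], [3, -2, -4], [-3, 5, 5]].

P = [[-2, 5, 0], [3, -2, -4], [-3, 5, 5]]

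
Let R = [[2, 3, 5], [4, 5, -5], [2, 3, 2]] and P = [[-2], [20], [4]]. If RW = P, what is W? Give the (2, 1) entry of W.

Left-multiplying both sides by R⁻¹ gives W = R⁻¹P.
det R = 6; the adjugate gives R⁻¹ = [[25/6, 3/2, -20/3], [-3, -1, 5], [1/3, 0, -1/3]].
W = R⁻¹P = [[25/6, 3/2, -20/3], [-3, -1, 5], [1/3, 0, -1/3]] · [[-2], [20], [4]] = [[-5], [6], [-2]].

6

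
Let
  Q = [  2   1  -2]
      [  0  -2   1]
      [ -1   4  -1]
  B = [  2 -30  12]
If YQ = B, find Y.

Y = [[-2, 2, -6]]

Q is on the right of Y, so right-multiply by Q⁻¹: Y = BQ⁻¹.
det Q = -1, so Q⁻¹ = [[2, 7, 3], [1, 4, 2], [2, 9, 4]].
Y = BQ⁻¹ = [[2, -30, 12]] · [[2, 7, 3], [1, 4, 2], [2, 9, 4]] = [[-2, 2, -6]].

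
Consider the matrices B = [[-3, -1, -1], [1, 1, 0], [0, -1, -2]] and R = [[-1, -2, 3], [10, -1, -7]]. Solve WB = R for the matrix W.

Since B sits to the right of W, W = RB⁻¹.
det B = 5; the adjugate gives B⁻¹ = [[-2/5, -1/5, 1/5], [2/5, 6/5, -1/5], [-1/5, -3/5, -2/5]].
W = RB⁻¹ = [[-1, -2, 3], [10, -1, -7]] · [[-2/5, -1/5, 1/5], [2/5, 6/5, -1/5], [-1/5, -3/5, -2/5]] = [[-1, -4, -1], [-3, 1, 5]].

W = [[-1, -4, -1], [-3, 1, 5]]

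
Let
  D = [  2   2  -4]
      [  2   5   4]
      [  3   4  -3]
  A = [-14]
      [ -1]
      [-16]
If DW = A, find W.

D is on the left of W, so left-multiply by D⁻¹: W = D⁻¹A.
det D = 2; the adjugate gives D⁻¹ = [[-31/2, -5, 14], [9, 3, -8], [-7/2, -1, 3]].
W = D⁻¹A = [[-31/2, -5, 14], [9, 3, -8], [-7/2, -1, 3]] · [[-14], [-1], [-16]] = [[-2], [-1], [2]].

W = [[-2], [-1], [2]]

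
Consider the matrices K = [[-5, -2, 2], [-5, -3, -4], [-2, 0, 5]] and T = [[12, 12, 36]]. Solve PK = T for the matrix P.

P = [[0, -4, 4]]

Right-multiplying both sides by K⁻¹ gives P = TK⁻¹.
K has determinant -3; K⁻¹ = [[5, -10/3, -14/3], [-11, 7, 10], [2, -4/3, -5/3]].
P = TK⁻¹ = [[12, 12, 36]] · [[5, -10/3, -14/3], [-11, 7, 10], [2, -4/3, -5/3]] = [[0, -4, 4]].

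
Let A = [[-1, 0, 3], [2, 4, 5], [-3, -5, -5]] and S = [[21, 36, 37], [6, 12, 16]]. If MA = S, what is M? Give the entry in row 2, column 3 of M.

-4

Right-multiplying both sides by A⁻¹ gives M = SA⁻¹.
det A = 1, so A⁻¹ = [[5, -15, -12], [-5, 14, 11], [2, -5, -4]].
M = SA⁻¹ = [[21, 36, 37], [6, 12, 16]] · [[5, -15, -12], [-5, 14, 11], [2, -5, -4]] = [[-1, 4, -4], [2, -2, -4]].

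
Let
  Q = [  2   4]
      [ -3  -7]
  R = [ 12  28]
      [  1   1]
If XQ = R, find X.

Q is on the right of X, so right-multiply by Q⁻¹: X = RQ⁻¹.
det Q = -2, so Q⁻¹ = [[7/2, 2], [-3/2, -1]].
X = RQ⁻¹ = [[12, 28], [1, 1]] · [[7/2, 2], [-3/2, -1]] = [[0, -4], [2, 1]].

X = [[0, -4], [2, 1]]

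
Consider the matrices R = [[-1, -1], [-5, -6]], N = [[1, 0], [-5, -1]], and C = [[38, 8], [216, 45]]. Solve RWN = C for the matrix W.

W = [[3, 3], [-1, 5]]

Isolating W: multiply by R⁻¹ from the left and N⁻¹ from the right, so W = R⁻¹CN⁻¹.
det R = 1, so R⁻¹ = [[-6, 1], [5, -1]].
N has determinant -1; N⁻¹ = [[1, 0], [-5, -1]].
R⁻¹C = [[-12, -3], [-26, -5]].
W = (R⁻¹C)N⁻¹ = [[3, 3], [-1, 5]].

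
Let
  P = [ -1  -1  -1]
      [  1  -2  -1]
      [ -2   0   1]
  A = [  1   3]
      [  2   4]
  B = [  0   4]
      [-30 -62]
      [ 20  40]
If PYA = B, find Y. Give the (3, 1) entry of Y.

Isolating Y: multiply by P⁻¹ from the left and A⁻¹ from the right, so Y = P⁻¹BA⁻¹.
det P = 5, so P⁻¹ = [[-2/5, 1/5, -1/5], [1/5, -3/5, -2/5], [-4/5, 2/5, 3/5]].
A has determinant -2; A⁻¹ = [[-2, 3/2], [1, -1/2]].
P⁻¹B = [[-10, -22], [10, 22], [0, -4]].
Y = (P⁻¹B)A⁻¹ = [[-2, -4], [2, 4], [-4, 2]].

-4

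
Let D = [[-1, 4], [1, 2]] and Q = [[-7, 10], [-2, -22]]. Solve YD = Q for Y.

Y = [[4, -3], [-3, -5]]

D is on the right of Y, so right-multiply by D⁻¹: Y = QD⁻¹.
det D = -6; the adjugate gives D⁻¹ = [[-1/3, 2/3], [1/6, 1/6]].
Y = QD⁻¹ = [[-7, 10], [-2, -22]] · [[-1/3, 2/3], [1/6, 1/6]] = [[4, -3], [-3, -5]].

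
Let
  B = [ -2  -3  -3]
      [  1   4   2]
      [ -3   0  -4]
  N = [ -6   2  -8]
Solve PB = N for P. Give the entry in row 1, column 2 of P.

Right-multiplying both sides by B⁻¹ gives P = NB⁻¹.
B has determinant 2; B⁻¹ = [[-8, -6, 3], [-1, -1/2, 1/2], [6, 9/2, -5/2]].
P = NB⁻¹ = [[-6, 2, -8]] · [[-8, -6, 3], [-1, -1/2, 1/2], [6, 9/2, -5/2]] = [[-2, -1, 3]].

-1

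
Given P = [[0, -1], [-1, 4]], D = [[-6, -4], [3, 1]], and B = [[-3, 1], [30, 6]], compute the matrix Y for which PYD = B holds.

Isolating Y: multiply by P⁻¹ from the left and D⁻¹ from the right, so Y = P⁻¹BD⁻¹.
det P = -1; the adjugate gives P⁻¹ = [[-4, -1], [-1, 0]].
det D = 6; the adjugate gives D⁻¹ = [[1/6, 2/3], [-1/2, -1]].
P⁻¹B = [[-18, -10], [3, -1]].
Y = (P⁻¹B)D⁻¹ = [[2, -2], [1, 3]].

Y = [[2, -2], [1, 3]]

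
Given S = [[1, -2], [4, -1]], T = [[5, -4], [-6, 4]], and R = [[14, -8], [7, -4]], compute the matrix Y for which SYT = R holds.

Y = [[0, 0], [1, 2]]

Left-multiply by S⁻¹ and right-multiply by T⁻¹: Y = S⁻¹RT⁻¹.
det S = 7, so S⁻¹ = [[-1/7, 2/7], [-4/7, 1/7]].
T has determinant -4; T⁻¹ = [[-1, -1], [-3/2, -5/4]].
S⁻¹R = [[0, 0], [-7, 4]].
Y = (S⁻¹R)T⁻¹ = [[0, 0], [1, 2]].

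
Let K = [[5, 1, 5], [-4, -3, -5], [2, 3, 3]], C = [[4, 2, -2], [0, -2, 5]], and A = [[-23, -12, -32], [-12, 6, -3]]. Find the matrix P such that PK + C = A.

PK = A − C = [[-27, -14, -30], [-12, 8, -8]].
Right-multiplying both sides by K⁻¹ gives P = (A − C)K⁻¹.
K has determinant 2; K⁻¹ = [[3, 6, 5], [1, 5/2, 5/2], [-3, -13/2, -11/2]].
P = (A − C)K⁻¹ = [[-5, -2, -5], [-4, 0, 4]].

P = [[-5, -2, -5], [-4, 0, 4]]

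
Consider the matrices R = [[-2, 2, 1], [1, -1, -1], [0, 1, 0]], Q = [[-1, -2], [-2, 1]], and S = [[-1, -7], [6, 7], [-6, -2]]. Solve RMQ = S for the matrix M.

Isolating M: multiply by R⁻¹ from the left and Q⁻¹ from the right, so M = R⁻¹SQ⁻¹.
det R = -1; the adjugate gives R⁻¹ = [[-1, -1, 1], [0, 0, 1], [-1, -2, 0]].
det Q = -5, so Q⁻¹ = [[-1/5, -2/5], [-2/5, 1/5]].
R⁻¹S = [[-11, -2], [-6, -2], [-11, -7]].
M = (R⁻¹S)Q⁻¹ = [[3, 4], [2, 2], [5, 3]].

M = [[3, 4], [2, 2], [5, 3]]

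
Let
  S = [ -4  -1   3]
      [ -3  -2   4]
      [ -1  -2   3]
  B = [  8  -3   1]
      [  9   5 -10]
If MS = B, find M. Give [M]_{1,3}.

0

S is on the right of M, so right-multiply by S⁻¹: M = BS⁻¹.
S has determinant -1; S⁻¹ = [[-2, 3, -2], [-5, 9, -7], [-4, 7, -5]].
M = BS⁻¹ = [[8, -3, 1], [9, 5, -10]] · [[-2, 3, -2], [-5, 9, -7], [-4, 7, -5]] = [[-5, 4, 0], [-3, 2, -3]].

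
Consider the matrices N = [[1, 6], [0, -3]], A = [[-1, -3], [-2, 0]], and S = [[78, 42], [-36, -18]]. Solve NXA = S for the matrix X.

X = N⁻¹SA⁻¹ (apply N⁻¹ on the left and A⁻¹ on the right).
N has determinant -3; N⁻¹ = [[1, 2], [0, -1/3]].
A has determinant -6; A⁻¹ = [[0, -1/2], [-1/3, 1/6]].
N⁻¹S = [[6, 6], [12, 6]].
X = (N⁻¹S)A⁻¹ = [[-2, -2], [-2, -5]].

X = [[-2, -2], [-2, -5]]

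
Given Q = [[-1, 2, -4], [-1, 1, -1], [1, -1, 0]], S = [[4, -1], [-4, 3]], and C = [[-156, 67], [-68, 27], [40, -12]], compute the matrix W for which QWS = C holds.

W = [[5, -4], [-4, -3], [3, -4]]

Isolating W: multiply by Q⁻¹ from the left and S⁻¹ from the right, so W = Q⁻¹CS⁻¹.
Q has determinant -1; Q⁻¹ = [[1, -4, -2], [1, -4, -3], [0, -1, -1]].
det S = 8; the adjugate gives S⁻¹ = [[3/8, 1/8], [1/2, 1/2]].
Q⁻¹C = [[36, -17], [-4, -5], [28, -15]].
W = (Q⁻¹C)S⁻¹ = [[5, -4], [-4, -3], [3, -4]].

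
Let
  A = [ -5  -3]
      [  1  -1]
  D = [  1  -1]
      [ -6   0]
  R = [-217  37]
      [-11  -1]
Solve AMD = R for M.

M = A⁻¹RD⁻¹ (apply A⁻¹ on the left and D⁻¹ on the right).
det A = 8, so A⁻¹ = [[-1/8, 3/8], [-1/8, -5/8]].
det D = -6; the adjugate gives D⁻¹ = [[0, -1/6], [-1, -1/6]].
A⁻¹R = [[23, -5], [34, -4]].
M = (A⁻¹R)D⁻¹ = [[5, -3], [4, -5]].

M = [[5, -3], [4, -5]]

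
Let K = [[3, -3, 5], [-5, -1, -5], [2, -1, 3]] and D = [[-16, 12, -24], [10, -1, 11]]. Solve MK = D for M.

M = [[-5, 1, 2], [2, -2, -3]]

K is on the right of M, so right-multiply by K⁻¹: M = DK⁻¹.
K has determinant -4; K⁻¹ = [[2, -1, -5], [-5/4, 1/4, 5/2], [-7/4, 3/4, 9/2]].
M = DK⁻¹ = [[-16, 12, -24], [10, -1, 11]] · [[2, -1, -5], [-5/4, 1/4, 5/2], [-7/4, 3/4, 9/2]] = [[-5, 1, 2], [2, -2, -3]].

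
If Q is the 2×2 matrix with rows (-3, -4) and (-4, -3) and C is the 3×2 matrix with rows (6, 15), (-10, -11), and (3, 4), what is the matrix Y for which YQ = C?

Y = [[-6, 3], [2, 1], [-1, 0]]

Q is on the right of Y, so right-multiply by Q⁻¹: Y = CQ⁻¹.
det Q = -7; the adjugate gives Q⁻¹ = [[3/7, -4/7], [-4/7, 3/7]].
Y = CQ⁻¹ = [[6, 15], [-10, -11], [3, 4]] · [[3/7, -4/7], [-4/7, 3/7]] = [[-6, 3], [2, 1], [-1, 0]].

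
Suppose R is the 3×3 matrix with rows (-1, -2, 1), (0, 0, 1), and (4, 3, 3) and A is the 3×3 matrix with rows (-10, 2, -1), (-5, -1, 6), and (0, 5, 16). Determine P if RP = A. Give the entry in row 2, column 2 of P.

R is on the left of P, so left-multiply by R⁻¹: P = R⁻¹A.
det R = -5, so R⁻¹ = [[3/5, -9/5, 2/5], [-4/5, 7/5, -1/5], [0, 1, 0]].
P = R⁻¹A = [[3/5, -9/5, 2/5], [-4/5, 7/5, -1/5], [0, 1, 0]] · [[-10, 2, -1], [-5, -1, 6], [0, 5, 16]] = [[3, 5, -5], [1, -4, 6], [-5, -1, 6]].

-4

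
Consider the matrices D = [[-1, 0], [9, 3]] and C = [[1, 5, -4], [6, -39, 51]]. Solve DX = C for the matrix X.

Left-multiplying both sides by D⁻¹ gives X = D⁻¹C.
det D = -3; the adjugate gives D⁻¹ = [[-1, 0], [3, 1/3]].
X = D⁻¹C = [[-1, 0], [3, 1/3]] · [[1, 5, -4], [6, -39, 51]] = [[-1, -5, 4], [5, 2, 5]].

X = [[-1, -5, 4], [5, 2, 5]]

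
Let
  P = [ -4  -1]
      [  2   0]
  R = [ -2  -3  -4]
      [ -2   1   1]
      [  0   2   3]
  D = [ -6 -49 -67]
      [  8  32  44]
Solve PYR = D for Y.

Isolating Y: multiply by P⁻¹ from the left and R⁻¹ from the right, so Y = P⁻¹DR⁻¹.
det P = 2; the adjugate gives P⁻¹ = [[0, 1/2], [-1, -2]].
R has determinant -4; R⁻¹ = [[-1/4, -1/4, -1/4], [-3/2, 3/2, -5/2], [1, -1, 2]].
P⁻¹D = [[4, 16, 22], [-10, -15, -21]].
Y = (P⁻¹D)R⁻¹ = [[-3, 1, 3], [4, 1, -2]].

Y = [[-3, 1, 3], [4, 1, -2]]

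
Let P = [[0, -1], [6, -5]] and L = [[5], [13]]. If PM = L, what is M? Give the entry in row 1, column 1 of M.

Left-multiplying both sides by P⁻¹ gives M = P⁻¹L.
det P = 6; the adjugate gives P⁻¹ = [[-5/6, 1/6], [-1, 0]].
M = P⁻¹L = [[-5/6, 1/6], [-1, 0]] · [[5], [13]] = [[-2], [-5]].

-2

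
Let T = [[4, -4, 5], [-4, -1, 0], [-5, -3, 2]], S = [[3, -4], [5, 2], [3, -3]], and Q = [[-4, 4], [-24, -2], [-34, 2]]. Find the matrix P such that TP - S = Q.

TP = Q + S = [[-1, 0], [-19, 0], [-31, -1]].
Since T multiplies P on the left, P = T⁻¹(Q + S).
det T = -5, so T⁻¹ = [[2/5, 7/5, -1], [-8/5, -33/5, 4], [-7/5, -32/5, 4]].
P = T⁻¹(Q + S) = [[4, 1], [3, -4], [-1, -4]].

P = [[4, 1], [3, -4], [-1, -4]]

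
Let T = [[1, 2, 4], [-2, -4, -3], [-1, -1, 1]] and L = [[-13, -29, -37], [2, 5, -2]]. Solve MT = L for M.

Right-multiplying both sides by T⁻¹ gives M = LT⁻¹.
det T = -5; the adjugate gives T⁻¹ = [[7/5, 6/5, -2], [-1, -1, 1], [2/5, 1/5, 0]].
M = LT⁻¹ = [[-13, -29, -37], [2, 5, -2]] · [[7/5, 6/5, -2], [-1, -1, 1], [2/5, 1/5, 0]] = [[-4, 6, -3], [-3, -3, 1]].

M = [[-4, 6, -3], [-3, -3, 1]]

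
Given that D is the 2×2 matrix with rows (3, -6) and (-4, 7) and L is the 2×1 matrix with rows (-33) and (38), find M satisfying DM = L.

D is on the left of M, so left-multiply by D⁻¹: M = D⁻¹L.
det D = -3; the adjugate gives D⁻¹ = [[-7/3, -2], [-4/3, -1]].
M = D⁻¹L = [[-7/3, -2], [-4/3, -1]] · [[-33], [38]] = [[1], [6]].

M = [[1], [6]]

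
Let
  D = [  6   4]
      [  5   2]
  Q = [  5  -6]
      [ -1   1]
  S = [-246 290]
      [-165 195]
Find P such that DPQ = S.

P = [[-4, 1], [-5, 5]]

Left-multiply by D⁻¹ and right-multiply by Q⁻¹: P = D⁻¹SQ⁻¹.
det D = -8; the adjugate gives D⁻¹ = [[-1/4, 1/2], [5/8, -3/4]].
det Q = -1; the adjugate gives Q⁻¹ = [[-1, -6], [-1, -5]].
D⁻¹S = [[-21, 25], [-30, 35]].
P = (D⁻¹S)Q⁻¹ = [[-4, 1], [-5, 5]].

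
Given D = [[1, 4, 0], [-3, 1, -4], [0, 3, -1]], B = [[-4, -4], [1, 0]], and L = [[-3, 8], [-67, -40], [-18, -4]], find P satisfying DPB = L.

P = [[-2, 5], [0, -4], [-1, 2]]

Left-multiply by D⁻¹ and right-multiply by B⁻¹: P = D⁻¹LB⁻¹.
det D = -1; the adjugate gives D⁻¹ = [[-11, -4, 16], [3, 1, -4], [9, 3, -13]].
det B = 4; the adjugate gives B⁻¹ = [[0, 1], [-1/4, -1]].
D⁻¹L = [[13, 8], [-4, 0], [6, 4]].
P = (D⁻¹L)B⁻¹ = [[-2, 5], [0, -4], [-1, 2]].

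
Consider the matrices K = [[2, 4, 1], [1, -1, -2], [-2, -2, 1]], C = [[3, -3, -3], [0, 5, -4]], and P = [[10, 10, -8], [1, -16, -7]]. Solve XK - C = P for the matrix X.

XK = P + C = [[13, 7, -11], [1, -11, -11]].
K is on the right of X, so right-multiply by K⁻¹: X = (P + C)K⁻¹.
K has determinant -2; K⁻¹ = [[5/2, 3, 7/2], [-3/2, -2, -5/2], [2, 2, 3]].
X = (P + C)K⁻¹ = [[0, 3, -5], [-3, 3, -2]].

X = [[0, 3, -5], [-3, 3, -2]]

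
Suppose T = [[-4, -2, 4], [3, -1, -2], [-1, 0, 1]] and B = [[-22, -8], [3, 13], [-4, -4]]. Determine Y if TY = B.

Left-multiplying both sides by T⁻¹ gives Y = T⁻¹B.
T has determinant 2; T⁻¹ = [[-1/2, 1, 4], [-1/2, 0, 2], [-1/2, 1, 5]].
Y = T⁻¹B = [[-1/2, 1, 4], [-1/2, 0, 2], [-1/2, 1, 5]] · [[-22, -8], [3, 13], [-4, -4]] = [[-2, 1], [3, -4], [-6, -3]].

Y = [[-2, 1], [3, -4], [-6, -3]]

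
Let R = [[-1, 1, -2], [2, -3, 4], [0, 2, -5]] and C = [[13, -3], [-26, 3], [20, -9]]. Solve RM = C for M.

Since R multiplies M on the left, M = R⁻¹C.
R has determinant -5; R⁻¹ = [[-7/5, -1/5, 2/5], [-2, -1, 0], [-4/5, -2/5, -1/5]].
M = R⁻¹C = [[-7/5, -1/5, 2/5], [-2, -1, 0], [-4/5, -2/5, -1/5]] · [[13, -3], [-26, 3], [20, -9]] = [[-5, 0], [0, 3], [-4, 3]].

M = [[-5, 0], [0, 3], [-4, 3]]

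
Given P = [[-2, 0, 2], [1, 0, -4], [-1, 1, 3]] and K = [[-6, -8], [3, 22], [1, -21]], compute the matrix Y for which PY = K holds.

Left-multiplying both sides by P⁻¹ gives Y = P⁻¹K.
det P = -6, so P⁻¹ = [[-2/3, -1/3, 0], [-1/6, 2/3, 1], [-1/6, -1/3, 0]].
Y = P⁻¹K = [[-2/3, -1/3, 0], [-1/6, 2/3, 1], [-1/6, -1/3, 0]] · [[-6, -8], [3, 22], [1, -21]] = [[3, -2], [4, -5], [0, -6]].

Y = [[3, -2], [4, -5], [0, -6]]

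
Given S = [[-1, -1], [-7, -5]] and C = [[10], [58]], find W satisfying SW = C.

W = [[-4], [-6]]

Left-multiplying both sides by S⁻¹ gives W = S⁻¹C.
S has determinant -2; S⁻¹ = [[5/2, -1/2], [-7/2, 1/2]].
W = S⁻¹C = [[5/2, -1/2], [-7/2, 1/2]] · [[10], [58]] = [[-4], [-6]].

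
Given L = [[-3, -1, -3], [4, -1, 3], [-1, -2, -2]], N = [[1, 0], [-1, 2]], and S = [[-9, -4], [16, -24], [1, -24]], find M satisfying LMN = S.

Left-multiply by L⁻¹ and right-multiply by N⁻¹: M = L⁻¹SN⁻¹.
L has determinant -2; L⁻¹ = [[-4, -2, 3], [-5/2, -3/2, 3/2], [9/2, 5/2, -7/2]].
det N = 2, so N⁻¹ = [[1, 0], [1/2, 1/2]].
L⁻¹S = [[7, -8], [0, 10], [-4, 6]].
M = (L⁻¹S)N⁻¹ = [[3, -4], [5, 5], [-1, 3]].

M = [[3, -4], [5, 5], [-1, 3]]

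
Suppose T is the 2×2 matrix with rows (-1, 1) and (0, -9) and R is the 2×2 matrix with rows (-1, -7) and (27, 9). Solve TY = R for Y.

T is on the left of Y, so left-multiply by T⁻¹: Y = T⁻¹R.
T has determinant 9; T⁻¹ = [[-1, -1/9], [0, -1/9]].
Y = T⁻¹R = [[-1, -1/9], [0, -1/9]] · [[-1, -7], [27, 9]] = [[-2, 6], [-3, -1]].

Y = [[-2, 6], [-3, -1]]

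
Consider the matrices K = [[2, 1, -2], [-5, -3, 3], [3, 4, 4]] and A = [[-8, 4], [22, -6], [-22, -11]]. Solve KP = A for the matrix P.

P = [[-2, 3], [-4, -4], [0, -1]]

K is on the left of P, so left-multiply by K⁻¹: P = K⁻¹A.
K has determinant 3; K⁻¹ = [[-8, -4, -1], [29/3, 14/3, 4/3], [-11/3, -5/3, -1/3]].
P = K⁻¹A = [[-8, -4, -1], [29/3, 14/3, 4/3], [-11/3, -5/3, -1/3]] · [[-8, 4], [22, -6], [-22, -11]] = [[-2, 3], [-4, -4], [0, -1]].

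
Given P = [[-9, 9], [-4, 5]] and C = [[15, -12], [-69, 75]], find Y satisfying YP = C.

Y = [[-3, 3], [5, 6]]

Right-multiplying both sides by P⁻¹ gives Y = CP⁻¹.
det P = -9; the adjugate gives P⁻¹ = [[-5/9, 1], [-4/9, 1]].
Y = CP⁻¹ = [[15, -12], [-69, 75]] · [[-5/9, 1], [-4/9, 1]] = [[-3, 3], [5, 6]].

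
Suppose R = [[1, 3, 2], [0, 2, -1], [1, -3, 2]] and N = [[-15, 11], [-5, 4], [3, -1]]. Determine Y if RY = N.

Y = [[-4, 5], [-3, 2], [-1, 0]]

R is on the left of Y, so left-multiply by R⁻¹: Y = R⁻¹N.
R has determinant -6; R⁻¹ = [[-1/6, 2, 7/6], [1/6, 0, -1/6], [1/3, -1, -1/3]].
Y = R⁻¹N = [[-1/6, 2, 7/6], [1/6, 0, -1/6], [1/3, -1, -1/3]] · [[-15, 11], [-5, 4], [3, -1]] = [[-4, 5], [-3, 2], [-1, 0]].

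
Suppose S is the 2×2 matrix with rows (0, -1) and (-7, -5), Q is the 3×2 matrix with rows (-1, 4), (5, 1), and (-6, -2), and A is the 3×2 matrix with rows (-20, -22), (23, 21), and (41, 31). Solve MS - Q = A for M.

M = [[3, 3], [-2, -4], [-4, -5]]

MS = A + Q = [[-21, -18], [28, 22], [35, 29]].
Since S sits to the right of M, M = (A + Q)S⁻¹.
det S = -7; the adjugate gives S⁻¹ = [[5/7, -1/7], [-1, 0]].
M = (A + Q)S⁻¹ = [[3, 3], [-2, -4], [-4, -5]].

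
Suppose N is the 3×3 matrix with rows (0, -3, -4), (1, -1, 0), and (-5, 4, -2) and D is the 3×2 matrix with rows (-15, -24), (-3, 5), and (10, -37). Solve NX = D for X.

X = [[2, 5], [5, 0], [0, 6]]

Left-multiplying both sides by N⁻¹ gives X = N⁻¹D.
det N = -2, so N⁻¹ = [[-1, 11, 2], [-1, 10, 2], [1/2, -15/2, -3/2]].
X = N⁻¹D = [[-1, 11, 2], [-1, 10, 2], [1/2, -15/2, -3/2]] · [[-15, -24], [-3, 5], [10, -37]] = [[2, 5], [5, 0], [0, 6]].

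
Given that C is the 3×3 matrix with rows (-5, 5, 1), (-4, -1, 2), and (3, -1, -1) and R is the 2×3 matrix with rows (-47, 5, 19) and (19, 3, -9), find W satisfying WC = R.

W = [[1, 6, -6], [0, -4, 1]]

Since C sits to the right of W, W = RC⁻¹.
C has determinant 2; C⁻¹ = [[3/2, 2, 11/2], [1, 1, 3], [7/2, 5, 25/2]].
W = RC⁻¹ = [[-47, 5, 19], [19, 3, -9]] · [[3/2, 2, 11/2], [1, 1, 3], [7/2, 5, 25/2]] = [[1, 6, -6], [0, -4, 1]].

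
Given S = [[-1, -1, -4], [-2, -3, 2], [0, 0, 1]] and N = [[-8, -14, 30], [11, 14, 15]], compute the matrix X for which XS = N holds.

X = [[-4, 6, 2], [-5, -3, 1]]

Right-multiplying both sides by S⁻¹ gives X = NS⁻¹.
S has determinant 1; S⁻¹ = [[-3, 1, -14], [2, -1, 10], [0, 0, 1]].
X = NS⁻¹ = [[-8, -14, 30], [11, 14, 15]] · [[-3, 1, -14], [2, -1, 10], [0, 0, 1]] = [[-4, 6, 2], [-5, -3, 1]].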